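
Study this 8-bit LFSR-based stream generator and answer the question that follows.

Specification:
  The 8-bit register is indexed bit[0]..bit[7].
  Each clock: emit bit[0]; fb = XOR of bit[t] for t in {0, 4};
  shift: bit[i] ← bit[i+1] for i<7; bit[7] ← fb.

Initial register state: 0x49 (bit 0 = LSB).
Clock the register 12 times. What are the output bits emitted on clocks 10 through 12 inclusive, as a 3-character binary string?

reg_0 = 0x49
clock 1: out=1, reg = 0xA4
clock 2: out=0, reg = 0x52
clock 3: out=0, reg = 0xA9
clock 4: out=1, reg = 0xD4
clock 5: out=0, reg = 0xEA
clock 6: out=0, reg = 0x75
clock 7: out=1, reg = 0x3A
clock 8: out=0, reg = 0x9D
clock 9: out=1, reg = 0x4E
clock 10: out=0, reg = 0x27
clock 11: out=1, reg = 0x93
clock 12: out=1, reg = 0x49

011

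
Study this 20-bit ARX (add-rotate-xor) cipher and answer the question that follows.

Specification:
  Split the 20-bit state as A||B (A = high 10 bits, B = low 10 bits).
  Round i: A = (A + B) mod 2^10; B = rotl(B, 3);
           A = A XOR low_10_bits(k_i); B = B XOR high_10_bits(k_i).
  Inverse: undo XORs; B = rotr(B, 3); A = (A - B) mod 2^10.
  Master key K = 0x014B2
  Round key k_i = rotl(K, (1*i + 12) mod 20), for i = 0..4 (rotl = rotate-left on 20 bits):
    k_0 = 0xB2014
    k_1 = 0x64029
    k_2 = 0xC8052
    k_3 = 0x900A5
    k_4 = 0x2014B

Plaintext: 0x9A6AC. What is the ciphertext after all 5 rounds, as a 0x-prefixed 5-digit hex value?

0xF68C9

s_0 = plaintext = 0x9A6AC
s_1 = Round(s_0, k_0) = 0x407AD
s_2 = Round(s_1, k_1) = 0x21CFF
s_3 = Round(s_2, k_2) = 0x750D9
s_4 = Round(s_3, k_3) = 0x82089
s_5 = Round(s_4, k_4) = 0xF68C9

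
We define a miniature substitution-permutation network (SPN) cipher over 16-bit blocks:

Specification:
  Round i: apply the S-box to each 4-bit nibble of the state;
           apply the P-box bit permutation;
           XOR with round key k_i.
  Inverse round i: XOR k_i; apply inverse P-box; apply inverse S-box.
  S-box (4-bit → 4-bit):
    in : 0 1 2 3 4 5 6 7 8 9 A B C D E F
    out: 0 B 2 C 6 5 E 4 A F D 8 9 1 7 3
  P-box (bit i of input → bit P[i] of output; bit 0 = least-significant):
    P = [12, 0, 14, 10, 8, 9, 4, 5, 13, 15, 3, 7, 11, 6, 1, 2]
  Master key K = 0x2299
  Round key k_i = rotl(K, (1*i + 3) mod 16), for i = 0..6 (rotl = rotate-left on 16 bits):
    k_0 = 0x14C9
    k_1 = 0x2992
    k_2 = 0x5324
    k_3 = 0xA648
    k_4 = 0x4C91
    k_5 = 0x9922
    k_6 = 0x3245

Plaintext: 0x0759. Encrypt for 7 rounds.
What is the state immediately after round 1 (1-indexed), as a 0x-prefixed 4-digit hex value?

0x41D0

s_0 = plaintext = 0x0759
s_1 = Round(s_0, k_0) = 0x41D0
s_2 = Round(s_1, k_1) = 0x8850
s_3 = Round(s_2, k_2) = 0xD2F0
s_4 = Round(s_3, k_3) = 0x2D48
s_5 = Round(s_4, k_4) = 0x6AC0
s_6 = Round(s_5, k_5) = 0xB8CC
s_7 = Round(s_6, k_6) = 0xA7E1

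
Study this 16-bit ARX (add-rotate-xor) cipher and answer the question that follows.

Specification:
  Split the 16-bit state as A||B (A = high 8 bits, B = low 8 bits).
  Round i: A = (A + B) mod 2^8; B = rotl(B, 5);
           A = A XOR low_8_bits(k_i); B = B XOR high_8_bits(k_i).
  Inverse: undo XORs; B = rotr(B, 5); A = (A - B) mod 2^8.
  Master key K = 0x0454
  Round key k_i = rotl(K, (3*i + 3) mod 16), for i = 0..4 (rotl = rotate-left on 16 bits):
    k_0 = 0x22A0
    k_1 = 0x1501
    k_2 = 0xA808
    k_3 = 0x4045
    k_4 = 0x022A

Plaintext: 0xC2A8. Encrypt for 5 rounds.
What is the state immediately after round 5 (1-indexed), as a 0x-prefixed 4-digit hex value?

0x0451

s_0 = plaintext = 0xC2A8
s_1 = Round(s_0, k_0) = 0xCA37
s_2 = Round(s_1, k_1) = 0x00F3
s_3 = Round(s_2, k_2) = 0xFBD6
s_4 = Round(s_3, k_3) = 0x949A
s_5 = Round(s_4, k_4) = 0x0451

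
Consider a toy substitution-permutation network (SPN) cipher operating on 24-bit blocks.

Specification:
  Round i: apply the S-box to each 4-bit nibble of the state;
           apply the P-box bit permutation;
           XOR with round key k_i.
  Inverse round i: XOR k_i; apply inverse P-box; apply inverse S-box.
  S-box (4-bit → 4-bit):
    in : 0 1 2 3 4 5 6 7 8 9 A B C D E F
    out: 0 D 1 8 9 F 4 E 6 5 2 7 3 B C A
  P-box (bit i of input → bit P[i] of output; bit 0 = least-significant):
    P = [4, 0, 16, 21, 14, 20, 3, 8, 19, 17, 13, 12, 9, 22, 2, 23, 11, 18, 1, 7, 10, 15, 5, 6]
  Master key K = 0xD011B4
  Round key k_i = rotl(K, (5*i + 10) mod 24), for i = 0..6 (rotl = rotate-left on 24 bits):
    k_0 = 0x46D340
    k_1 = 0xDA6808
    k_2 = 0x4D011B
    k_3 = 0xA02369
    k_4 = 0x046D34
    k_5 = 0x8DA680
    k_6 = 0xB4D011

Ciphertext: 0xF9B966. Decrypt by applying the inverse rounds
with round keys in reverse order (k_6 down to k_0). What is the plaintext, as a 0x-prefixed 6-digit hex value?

0xD24401

s_0 = ciphertext = 0xF9B966
s_1 = InvRound(s_0, k_6) = 0xEB894B
s_2 = InvRound(s_1, k_5) = 0x45C8EF
s_3 = InvRound(s_2, k_4) = 0xDEA6EB
s_4 = InvRound(s_3, k_3) = 0xC7ACF3
s_5 = InvRound(s_4, k_2) = 0x543BE0
s_6 = InvRound(s_5, k_1) = 0xEF4D10
s_7 = InvRound(s_6, k_0) = 0xD24401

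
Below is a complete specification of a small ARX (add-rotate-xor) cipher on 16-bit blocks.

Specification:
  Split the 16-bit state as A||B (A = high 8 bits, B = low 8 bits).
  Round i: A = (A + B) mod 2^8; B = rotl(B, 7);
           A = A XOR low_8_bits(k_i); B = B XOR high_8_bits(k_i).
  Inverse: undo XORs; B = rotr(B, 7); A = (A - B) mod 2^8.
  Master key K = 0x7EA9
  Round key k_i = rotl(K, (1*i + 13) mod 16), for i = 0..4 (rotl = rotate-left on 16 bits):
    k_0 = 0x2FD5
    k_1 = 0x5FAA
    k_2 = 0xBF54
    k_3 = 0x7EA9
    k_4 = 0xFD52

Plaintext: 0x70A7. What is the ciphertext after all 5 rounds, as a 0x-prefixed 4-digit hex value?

0x7009

s_0 = plaintext = 0x70A7
s_1 = Round(s_0, k_0) = 0xC2FC
s_2 = Round(s_1, k_1) = 0x1421
s_3 = Round(s_2, k_2) = 0x612F
s_4 = Round(s_3, k_3) = 0x39E9
s_5 = Round(s_4, k_4) = 0x7009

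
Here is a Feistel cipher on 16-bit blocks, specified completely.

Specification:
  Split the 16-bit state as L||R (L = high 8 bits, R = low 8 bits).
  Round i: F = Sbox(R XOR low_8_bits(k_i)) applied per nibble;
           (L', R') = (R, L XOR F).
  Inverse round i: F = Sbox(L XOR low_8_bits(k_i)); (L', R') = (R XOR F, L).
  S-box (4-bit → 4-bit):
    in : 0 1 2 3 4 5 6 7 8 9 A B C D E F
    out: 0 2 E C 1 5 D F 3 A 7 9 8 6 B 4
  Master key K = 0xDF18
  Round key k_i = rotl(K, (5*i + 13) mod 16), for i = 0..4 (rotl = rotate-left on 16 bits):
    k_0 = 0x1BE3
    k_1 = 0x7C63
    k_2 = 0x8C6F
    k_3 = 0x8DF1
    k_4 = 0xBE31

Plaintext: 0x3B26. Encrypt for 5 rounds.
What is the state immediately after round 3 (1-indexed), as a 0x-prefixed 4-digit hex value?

s_0 = plaintext = 0x3B26
s_1 = Round(s_0, k_0) = 0x26BE
s_2 = Round(s_1, k_1) = 0xBE40
s_3 = Round(s_2, k_2) = 0x405A
s_4 = Round(s_3, k_3) = 0x5A39
s_5 = Round(s_4, k_4) = 0x3959

0x405A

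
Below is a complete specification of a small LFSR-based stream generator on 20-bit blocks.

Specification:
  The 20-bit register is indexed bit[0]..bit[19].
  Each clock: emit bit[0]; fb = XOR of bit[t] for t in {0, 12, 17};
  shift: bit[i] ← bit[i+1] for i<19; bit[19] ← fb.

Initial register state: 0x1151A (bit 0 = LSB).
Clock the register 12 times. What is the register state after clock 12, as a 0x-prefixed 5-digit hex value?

0x29311

reg_0 = 0x1151A
clock 1: out=0, reg = 0x88A8D
clock 2: out=1, reg = 0xC4546
clock 3: out=0, reg = 0x622A3
clock 4: out=1, reg = 0x31151
clock 5: out=1, reg = 0x988A8
clock 6: out=0, reg = 0x4C454
clock 7: out=0, reg = 0x2622A
clock 8: out=0, reg = 0x93115
clock 9: out=1, reg = 0x4988A
clock 10: out=0, reg = 0xA4C45
clock 11: out=1, reg = 0x52622
clock 12: out=0, reg = 0x29311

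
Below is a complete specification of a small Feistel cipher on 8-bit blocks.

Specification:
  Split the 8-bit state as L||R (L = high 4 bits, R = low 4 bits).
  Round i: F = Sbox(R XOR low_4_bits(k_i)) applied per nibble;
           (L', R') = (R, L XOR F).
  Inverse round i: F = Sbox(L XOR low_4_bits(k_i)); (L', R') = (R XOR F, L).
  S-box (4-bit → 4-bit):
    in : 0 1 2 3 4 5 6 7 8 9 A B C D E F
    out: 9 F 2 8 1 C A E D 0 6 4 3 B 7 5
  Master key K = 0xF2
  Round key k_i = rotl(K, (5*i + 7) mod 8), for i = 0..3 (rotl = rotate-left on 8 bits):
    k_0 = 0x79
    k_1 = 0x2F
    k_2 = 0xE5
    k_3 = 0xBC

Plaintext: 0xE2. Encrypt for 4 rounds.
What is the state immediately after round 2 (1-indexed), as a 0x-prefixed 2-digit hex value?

s_0 = plaintext = 0xE2
s_1 = Round(s_0, k_0) = 0x2A
s_2 = Round(s_1, k_1) = 0xAE
s_3 = Round(s_2, k_2) = 0xEE
s_4 = Round(s_3, k_3) = 0xEC

0xAE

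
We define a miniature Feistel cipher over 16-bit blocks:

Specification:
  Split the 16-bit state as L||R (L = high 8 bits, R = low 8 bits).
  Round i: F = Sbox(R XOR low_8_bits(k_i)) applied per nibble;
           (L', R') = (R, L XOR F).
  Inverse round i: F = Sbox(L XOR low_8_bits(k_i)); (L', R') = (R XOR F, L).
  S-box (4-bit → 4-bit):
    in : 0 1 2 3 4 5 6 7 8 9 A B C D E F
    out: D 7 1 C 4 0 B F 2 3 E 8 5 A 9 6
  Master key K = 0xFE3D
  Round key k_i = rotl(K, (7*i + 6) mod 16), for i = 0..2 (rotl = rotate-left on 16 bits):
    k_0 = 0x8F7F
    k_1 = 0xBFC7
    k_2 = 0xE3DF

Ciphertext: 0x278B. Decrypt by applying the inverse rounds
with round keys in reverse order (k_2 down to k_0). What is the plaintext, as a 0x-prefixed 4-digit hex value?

0xAE3E

s_0 = ciphertext = 0x278B
s_1 = InvRound(s_0, k_2) = 0xE927
s_2 = InvRound(s_1, k_1) = 0x3EE9
s_3 = InvRound(s_2, k_0) = 0xAE3E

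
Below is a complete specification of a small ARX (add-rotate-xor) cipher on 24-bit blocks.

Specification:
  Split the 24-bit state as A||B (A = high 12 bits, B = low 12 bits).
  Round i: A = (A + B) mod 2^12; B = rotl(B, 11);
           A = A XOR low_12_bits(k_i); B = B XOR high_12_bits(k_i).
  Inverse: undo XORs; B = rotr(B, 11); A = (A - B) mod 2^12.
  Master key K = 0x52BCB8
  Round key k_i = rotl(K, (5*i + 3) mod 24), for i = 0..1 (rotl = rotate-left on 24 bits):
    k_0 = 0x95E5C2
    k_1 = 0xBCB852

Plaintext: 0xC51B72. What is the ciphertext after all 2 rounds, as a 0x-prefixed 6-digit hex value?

0x6BA5B8

s_0 = plaintext = 0xC51B72
s_1 = Round(s_0, k_0) = 0x201CE7
s_2 = Round(s_1, k_1) = 0x6BA5B8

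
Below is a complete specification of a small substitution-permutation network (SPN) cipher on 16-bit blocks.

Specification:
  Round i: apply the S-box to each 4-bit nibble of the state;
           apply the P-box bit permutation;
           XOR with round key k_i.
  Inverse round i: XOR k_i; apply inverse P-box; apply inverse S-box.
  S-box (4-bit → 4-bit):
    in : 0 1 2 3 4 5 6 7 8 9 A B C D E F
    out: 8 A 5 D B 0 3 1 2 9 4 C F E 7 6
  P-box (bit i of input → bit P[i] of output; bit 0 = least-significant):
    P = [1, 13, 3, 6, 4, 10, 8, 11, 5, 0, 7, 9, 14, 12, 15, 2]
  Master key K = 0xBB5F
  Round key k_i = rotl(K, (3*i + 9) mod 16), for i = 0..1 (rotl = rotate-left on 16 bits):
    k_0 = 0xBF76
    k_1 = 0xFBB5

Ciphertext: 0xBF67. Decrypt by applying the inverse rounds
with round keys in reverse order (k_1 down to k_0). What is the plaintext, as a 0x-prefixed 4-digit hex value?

s_0 = ciphertext = 0xBF67
s_1 = InvRound(s_0, k_1) = 0x7A69
s_2 = InvRound(s_1, k_0) = 0x38E2

0x38E2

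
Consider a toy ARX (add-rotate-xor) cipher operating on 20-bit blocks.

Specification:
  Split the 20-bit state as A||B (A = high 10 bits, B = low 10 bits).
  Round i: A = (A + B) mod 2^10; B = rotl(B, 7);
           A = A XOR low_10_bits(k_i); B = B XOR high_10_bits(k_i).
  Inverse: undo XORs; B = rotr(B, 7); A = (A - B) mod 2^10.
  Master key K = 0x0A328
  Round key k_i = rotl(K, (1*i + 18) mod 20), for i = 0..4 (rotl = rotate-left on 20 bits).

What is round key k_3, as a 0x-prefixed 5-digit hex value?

0x14650

K = 0x0A328
k_0 = rotl(K, (1*0+18) mod 20) = rotl(K, 18) = 0x028CA
k_1 = rotl(K, (1*1+18) mod 20) = rotl(K, 19) = 0x05194
k_2 = rotl(K, (1*2+18) mod 20) = rotl(K, 0) = 0x0A328
k_3 = rotl(K, (1*3+18) mod 20) = rotl(K, 1) = 0x14650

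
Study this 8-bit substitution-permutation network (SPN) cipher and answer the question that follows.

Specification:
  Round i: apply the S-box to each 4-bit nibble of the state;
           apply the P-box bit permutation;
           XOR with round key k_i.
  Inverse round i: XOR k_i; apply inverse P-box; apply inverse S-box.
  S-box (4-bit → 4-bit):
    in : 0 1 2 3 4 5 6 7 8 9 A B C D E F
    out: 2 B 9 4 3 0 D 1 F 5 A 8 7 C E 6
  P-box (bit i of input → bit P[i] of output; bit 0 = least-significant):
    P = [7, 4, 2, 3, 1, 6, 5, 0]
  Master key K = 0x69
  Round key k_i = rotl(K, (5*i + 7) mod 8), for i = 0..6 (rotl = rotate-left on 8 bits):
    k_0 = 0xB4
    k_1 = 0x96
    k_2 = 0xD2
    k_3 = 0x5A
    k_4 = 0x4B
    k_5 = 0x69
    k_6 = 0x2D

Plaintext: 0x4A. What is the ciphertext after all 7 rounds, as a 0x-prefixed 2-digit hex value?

s_0 = plaintext = 0x4A
s_1 = Round(s_0, k_0) = 0xEE
s_2 = Round(s_1, k_1) = 0xEB
s_3 = Round(s_2, k_2) = 0xBB
s_4 = Round(s_3, k_3) = 0x53
s_5 = Round(s_4, k_4) = 0x4F
s_6 = Round(s_5, k_5) = 0x3F
s_7 = Round(s_6, k_6) = 0x19

0x19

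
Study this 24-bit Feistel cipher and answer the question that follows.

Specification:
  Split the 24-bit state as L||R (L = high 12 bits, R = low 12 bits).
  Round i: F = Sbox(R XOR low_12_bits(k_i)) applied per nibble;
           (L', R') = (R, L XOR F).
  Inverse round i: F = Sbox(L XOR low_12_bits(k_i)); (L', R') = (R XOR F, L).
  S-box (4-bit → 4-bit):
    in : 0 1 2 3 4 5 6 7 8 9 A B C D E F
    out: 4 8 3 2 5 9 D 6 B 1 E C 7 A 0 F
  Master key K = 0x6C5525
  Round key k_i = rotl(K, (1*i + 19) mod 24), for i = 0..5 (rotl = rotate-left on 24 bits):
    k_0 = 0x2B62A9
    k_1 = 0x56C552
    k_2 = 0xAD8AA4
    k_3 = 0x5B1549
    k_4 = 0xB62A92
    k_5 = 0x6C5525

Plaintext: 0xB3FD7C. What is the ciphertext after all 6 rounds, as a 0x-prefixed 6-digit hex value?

s_0 = plaintext = 0xB3FD7C
s_1 = Round(s_0, k_0) = 0xD7C496
s_2 = Round(s_1, k_1) = 0x496509
s_3 = Round(s_2, k_2) = 0x509B7C
s_4 = Round(s_3, k_3) = 0xB7C520
s_5 = Round(s_4, k_4) = 0x5204BF
s_6 = Round(s_5, k_5) = 0x4BFD3E

0x4BFD3E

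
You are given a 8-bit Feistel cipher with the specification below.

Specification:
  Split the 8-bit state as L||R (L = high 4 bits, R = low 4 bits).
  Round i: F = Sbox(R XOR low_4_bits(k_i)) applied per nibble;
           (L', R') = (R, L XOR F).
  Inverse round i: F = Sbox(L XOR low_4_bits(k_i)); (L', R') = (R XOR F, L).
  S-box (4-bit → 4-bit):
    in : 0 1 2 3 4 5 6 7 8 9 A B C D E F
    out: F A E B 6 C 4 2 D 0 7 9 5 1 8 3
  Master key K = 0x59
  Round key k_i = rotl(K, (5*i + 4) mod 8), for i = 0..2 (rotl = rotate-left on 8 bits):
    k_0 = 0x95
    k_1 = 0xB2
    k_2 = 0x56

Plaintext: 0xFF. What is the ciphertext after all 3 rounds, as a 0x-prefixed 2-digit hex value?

0x80

s_0 = plaintext = 0xFF
s_1 = Round(s_0, k_0) = 0xF8
s_2 = Round(s_1, k_1) = 0x88
s_3 = Round(s_2, k_2) = 0x80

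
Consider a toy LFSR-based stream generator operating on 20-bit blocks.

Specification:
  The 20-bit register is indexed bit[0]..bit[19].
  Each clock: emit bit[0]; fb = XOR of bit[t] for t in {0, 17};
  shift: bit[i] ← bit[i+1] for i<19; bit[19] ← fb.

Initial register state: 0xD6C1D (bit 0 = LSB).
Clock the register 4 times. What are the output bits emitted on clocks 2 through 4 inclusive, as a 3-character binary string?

reg_0 = 0xD6C1D
clock 1: out=1, reg = 0xEB60E
clock 2: out=0, reg = 0xF5B07
clock 3: out=1, reg = 0x7AD83
clock 4: out=1, reg = 0x3D6C1

011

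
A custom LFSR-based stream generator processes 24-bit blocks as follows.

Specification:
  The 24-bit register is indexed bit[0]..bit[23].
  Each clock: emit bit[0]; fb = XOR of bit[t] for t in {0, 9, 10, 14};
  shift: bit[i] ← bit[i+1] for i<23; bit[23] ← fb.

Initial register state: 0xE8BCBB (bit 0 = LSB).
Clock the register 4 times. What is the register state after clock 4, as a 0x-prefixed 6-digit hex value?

reg_0 = 0xE8BCBB
clock 1: out=1, reg = 0x745E5D
clock 2: out=1, reg = 0x3A2F2E
clock 3: out=0, reg = 0x1D1797
clock 4: out=1, reg = 0x8E8BCB

0x8E8BCB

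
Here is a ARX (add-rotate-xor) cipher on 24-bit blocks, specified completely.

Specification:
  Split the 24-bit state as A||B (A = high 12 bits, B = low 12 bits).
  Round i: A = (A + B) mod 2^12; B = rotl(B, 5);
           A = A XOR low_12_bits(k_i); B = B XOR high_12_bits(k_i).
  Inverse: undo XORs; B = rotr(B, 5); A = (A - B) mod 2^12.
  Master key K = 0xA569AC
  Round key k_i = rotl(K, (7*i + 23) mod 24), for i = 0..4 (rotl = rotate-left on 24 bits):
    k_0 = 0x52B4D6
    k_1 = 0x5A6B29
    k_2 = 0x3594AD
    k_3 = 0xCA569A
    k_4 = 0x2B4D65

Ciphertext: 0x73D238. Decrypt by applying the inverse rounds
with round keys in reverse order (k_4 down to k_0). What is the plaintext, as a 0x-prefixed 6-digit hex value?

0x6E1B41

s_0 = ciphertext = 0x73D238
s_1 = InvRound(s_0, k_4) = 0x454604
s_2 = InvRound(s_1, k_3) = 0x1F90D5
s_3 = InvRound(s_2, k_2) = 0xF3861C
s_4 = InvRound(s_3, k_1) = 0x6F4D1D
s_5 = InvRound(s_4, k_0) = 0x6E1B41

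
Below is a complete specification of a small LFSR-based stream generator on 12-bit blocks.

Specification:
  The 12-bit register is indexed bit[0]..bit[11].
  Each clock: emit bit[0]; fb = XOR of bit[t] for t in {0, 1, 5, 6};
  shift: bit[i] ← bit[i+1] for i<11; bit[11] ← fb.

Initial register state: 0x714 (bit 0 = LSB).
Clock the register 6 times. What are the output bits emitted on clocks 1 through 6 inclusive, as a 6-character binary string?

reg_0 = 0x714
clock 1: out=0, reg = 0x38A
clock 2: out=0, reg = 0x9C5
clock 3: out=1, reg = 0x4E2
clock 4: out=0, reg = 0xA71
clock 5: out=1, reg = 0xD38
clock 6: out=0, reg = 0xE9C

001010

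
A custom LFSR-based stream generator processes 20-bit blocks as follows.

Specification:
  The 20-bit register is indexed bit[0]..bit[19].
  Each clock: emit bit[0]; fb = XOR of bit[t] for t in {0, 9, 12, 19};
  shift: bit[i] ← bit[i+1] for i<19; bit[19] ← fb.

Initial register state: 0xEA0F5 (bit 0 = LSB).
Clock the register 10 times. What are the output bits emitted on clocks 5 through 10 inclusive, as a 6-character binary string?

111100

reg_0 = 0xEA0F5
clock 1: out=1, reg = 0x7507A
clock 2: out=0, reg = 0xBA83D
clock 3: out=1, reg = 0x5D41E
clock 4: out=0, reg = 0xAEA0F
clock 5: out=1, reg = 0xD7507
clock 6: out=1, reg = 0xEBA83
clock 7: out=1, reg = 0x75D41
clock 8: out=1, reg = 0x3AEA0
clock 9: out=0, reg = 0x9D750
clock 10: out=0, reg = 0xCEBA8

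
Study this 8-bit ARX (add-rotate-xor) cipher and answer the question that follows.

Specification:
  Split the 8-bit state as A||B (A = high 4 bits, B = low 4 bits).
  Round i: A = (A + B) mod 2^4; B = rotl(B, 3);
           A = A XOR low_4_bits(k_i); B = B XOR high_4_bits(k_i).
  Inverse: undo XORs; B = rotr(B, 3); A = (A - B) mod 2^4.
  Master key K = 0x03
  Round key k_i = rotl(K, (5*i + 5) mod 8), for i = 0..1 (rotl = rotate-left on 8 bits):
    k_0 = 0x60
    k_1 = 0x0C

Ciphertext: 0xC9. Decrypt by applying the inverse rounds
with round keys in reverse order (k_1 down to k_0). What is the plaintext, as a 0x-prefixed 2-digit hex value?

0x3A

s_0 = ciphertext = 0xC9
s_1 = InvRound(s_0, k_1) = 0xD3
s_2 = InvRound(s_1, k_0) = 0x3A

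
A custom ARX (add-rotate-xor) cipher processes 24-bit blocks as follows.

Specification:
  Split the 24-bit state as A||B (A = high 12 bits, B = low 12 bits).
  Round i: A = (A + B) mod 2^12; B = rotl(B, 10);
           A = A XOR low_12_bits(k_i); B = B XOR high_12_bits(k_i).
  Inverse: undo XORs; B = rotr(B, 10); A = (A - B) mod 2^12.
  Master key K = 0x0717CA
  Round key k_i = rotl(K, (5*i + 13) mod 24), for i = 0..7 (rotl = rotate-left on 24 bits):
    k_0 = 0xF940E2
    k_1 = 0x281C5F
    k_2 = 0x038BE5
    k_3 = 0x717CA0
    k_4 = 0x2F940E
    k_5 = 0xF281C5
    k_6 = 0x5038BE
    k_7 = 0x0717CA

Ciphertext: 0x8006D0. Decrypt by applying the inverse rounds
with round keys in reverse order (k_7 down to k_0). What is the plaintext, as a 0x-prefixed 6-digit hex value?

0x6E6ABD

s_0 = ciphertext = 0x8006D0
s_1 = InvRound(s_0, k_7) = 0x545A85
s_2 = InvRound(s_1, k_6) = 0xFE0E1B
s_3 = InvRound(s_2, k_5) = 0x9594CC
s_4 = InvRound(s_3, k_4) = 0x4828D5
s_5 = InvRound(s_4, k_3) = 0x917F0B
s_6 = InvRound(s_5, k_2) = 0x623CCF
s_7 = InvRound(s_6, k_1) = 0x14193B
s_8 = InvRound(s_7, k_0) = 0x6E6ABD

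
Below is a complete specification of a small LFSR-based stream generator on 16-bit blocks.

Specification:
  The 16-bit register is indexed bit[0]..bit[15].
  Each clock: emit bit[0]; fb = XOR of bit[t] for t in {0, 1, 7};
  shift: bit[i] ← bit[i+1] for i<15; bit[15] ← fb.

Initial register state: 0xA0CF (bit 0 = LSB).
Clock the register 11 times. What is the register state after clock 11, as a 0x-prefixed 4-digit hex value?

reg_0 = 0xA0CF
clock 1: out=1, reg = 0xD067
clock 2: out=1, reg = 0x6833
clock 3: out=1, reg = 0x3419
clock 4: out=1, reg = 0x9A0C
clock 5: out=0, reg = 0x4D06
clock 6: out=0, reg = 0xA683
clock 7: out=1, reg = 0xD341
clock 8: out=1, reg = 0xE9A0
clock 9: out=0, reg = 0xF4D0
clock 10: out=0, reg = 0xFA68
clock 11: out=0, reg = 0x7D34

0x7D34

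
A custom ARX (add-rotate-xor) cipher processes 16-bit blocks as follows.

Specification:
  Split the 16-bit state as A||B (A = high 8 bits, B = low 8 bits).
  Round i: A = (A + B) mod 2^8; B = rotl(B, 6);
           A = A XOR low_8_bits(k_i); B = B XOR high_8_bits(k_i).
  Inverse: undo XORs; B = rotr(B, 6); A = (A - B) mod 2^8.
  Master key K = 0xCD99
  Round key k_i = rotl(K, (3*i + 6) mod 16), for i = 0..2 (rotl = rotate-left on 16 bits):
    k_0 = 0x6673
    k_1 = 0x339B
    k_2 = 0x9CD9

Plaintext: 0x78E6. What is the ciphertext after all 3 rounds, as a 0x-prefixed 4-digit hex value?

s_0 = plaintext = 0x78E6
s_1 = Round(s_0, k_0) = 0x2DDF
s_2 = Round(s_1, k_1) = 0x97C4
s_3 = Round(s_2, k_2) = 0x82AD

0x82AD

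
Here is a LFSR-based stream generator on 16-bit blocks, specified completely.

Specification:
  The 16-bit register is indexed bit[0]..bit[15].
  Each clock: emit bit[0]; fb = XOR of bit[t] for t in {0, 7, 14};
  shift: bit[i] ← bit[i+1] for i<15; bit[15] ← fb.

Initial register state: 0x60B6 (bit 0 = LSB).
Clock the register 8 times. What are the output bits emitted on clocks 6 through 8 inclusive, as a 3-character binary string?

reg_0 = 0x60B6
clock 1: out=0, reg = 0x305B
clock 2: out=1, reg = 0x982D
clock 3: out=1, reg = 0xCC16
clock 4: out=0, reg = 0xE60B
clock 5: out=1, reg = 0x7305
clock 6: out=1, reg = 0x3982
clock 7: out=0, reg = 0x9CC1
clock 8: out=1, reg = 0x4E60

101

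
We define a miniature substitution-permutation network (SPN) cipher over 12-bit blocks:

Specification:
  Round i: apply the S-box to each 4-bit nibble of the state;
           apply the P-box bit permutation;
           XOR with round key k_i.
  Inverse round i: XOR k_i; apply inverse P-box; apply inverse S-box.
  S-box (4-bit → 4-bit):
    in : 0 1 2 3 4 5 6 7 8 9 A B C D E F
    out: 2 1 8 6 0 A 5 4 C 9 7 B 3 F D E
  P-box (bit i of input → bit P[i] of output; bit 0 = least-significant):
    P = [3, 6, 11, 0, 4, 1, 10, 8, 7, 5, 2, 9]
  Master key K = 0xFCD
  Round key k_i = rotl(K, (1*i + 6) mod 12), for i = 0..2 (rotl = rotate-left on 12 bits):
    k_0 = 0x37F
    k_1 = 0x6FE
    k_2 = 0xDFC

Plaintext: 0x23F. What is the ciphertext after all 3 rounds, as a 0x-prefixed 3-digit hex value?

0xD8C

s_0 = plaintext = 0x23F
s_1 = Round(s_0, k_0) = 0xD3C
s_2 = Round(s_1, k_1) = 0x010
s_3 = Round(s_2, k_2) = 0xD8C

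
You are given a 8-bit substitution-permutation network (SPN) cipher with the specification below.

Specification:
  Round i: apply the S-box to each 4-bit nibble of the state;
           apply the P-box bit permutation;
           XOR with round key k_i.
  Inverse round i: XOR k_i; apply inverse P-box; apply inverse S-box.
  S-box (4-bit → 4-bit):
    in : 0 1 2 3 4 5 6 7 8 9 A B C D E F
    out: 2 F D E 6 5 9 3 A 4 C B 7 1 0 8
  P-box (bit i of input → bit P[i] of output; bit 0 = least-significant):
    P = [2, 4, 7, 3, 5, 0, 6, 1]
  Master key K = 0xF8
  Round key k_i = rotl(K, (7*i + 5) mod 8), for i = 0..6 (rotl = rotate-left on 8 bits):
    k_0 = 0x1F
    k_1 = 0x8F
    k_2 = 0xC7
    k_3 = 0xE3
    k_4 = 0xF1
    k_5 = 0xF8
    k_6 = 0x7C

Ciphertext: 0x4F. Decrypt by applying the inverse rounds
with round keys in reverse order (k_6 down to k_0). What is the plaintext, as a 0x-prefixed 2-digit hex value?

0xD8

s_0 = ciphertext = 0x4F
s_1 = InvRound(s_0, k_6) = 0xB0
s_2 = InvRound(s_1, k_5) = 0x9F
s_3 = InvRound(s_2, k_4) = 0x26
s_4 = InvRound(s_3, k_3) = 0x45
s_5 = InvRound(s_4, k_2) = 0xF9
s_6 = InvRound(s_5, k_1) = 0x27
s_7 = InvRound(s_6, k_0) = 0xD8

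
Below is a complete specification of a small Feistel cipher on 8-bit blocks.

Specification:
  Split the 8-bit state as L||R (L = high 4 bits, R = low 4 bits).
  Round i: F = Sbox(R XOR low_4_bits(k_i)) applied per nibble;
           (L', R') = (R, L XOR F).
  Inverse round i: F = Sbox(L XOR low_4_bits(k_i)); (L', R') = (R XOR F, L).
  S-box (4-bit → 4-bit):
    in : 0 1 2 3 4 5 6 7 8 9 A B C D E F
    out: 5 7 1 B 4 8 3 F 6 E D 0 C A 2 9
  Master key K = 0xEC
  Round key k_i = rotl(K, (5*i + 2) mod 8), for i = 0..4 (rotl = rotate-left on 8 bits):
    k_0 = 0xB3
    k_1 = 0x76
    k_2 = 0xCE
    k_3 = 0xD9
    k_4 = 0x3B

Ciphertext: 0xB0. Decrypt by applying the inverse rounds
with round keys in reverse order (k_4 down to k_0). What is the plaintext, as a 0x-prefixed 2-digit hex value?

s_0 = ciphertext = 0xB0
s_1 = InvRound(s_0, k_4) = 0x5B
s_2 = InvRound(s_1, k_3) = 0x75
s_3 = InvRound(s_2, k_2) = 0xB7
s_4 = InvRound(s_3, k_1) = 0xDB
s_5 = InvRound(s_4, k_0) = 0x9D

0x9D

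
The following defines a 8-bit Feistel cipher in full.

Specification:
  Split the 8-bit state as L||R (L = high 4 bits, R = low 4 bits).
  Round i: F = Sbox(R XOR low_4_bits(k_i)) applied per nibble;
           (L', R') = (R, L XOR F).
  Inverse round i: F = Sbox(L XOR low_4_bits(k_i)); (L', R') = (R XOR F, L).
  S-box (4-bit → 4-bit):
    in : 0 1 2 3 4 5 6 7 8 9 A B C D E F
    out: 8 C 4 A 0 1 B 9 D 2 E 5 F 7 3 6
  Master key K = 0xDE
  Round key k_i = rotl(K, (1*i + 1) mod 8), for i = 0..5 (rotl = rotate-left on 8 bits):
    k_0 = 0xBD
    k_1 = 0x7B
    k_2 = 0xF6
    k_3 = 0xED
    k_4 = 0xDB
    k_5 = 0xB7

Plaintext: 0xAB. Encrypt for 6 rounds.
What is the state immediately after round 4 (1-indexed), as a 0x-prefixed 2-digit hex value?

s_0 = plaintext = 0xAB
s_1 = Round(s_0, k_0) = 0xB1
s_2 = Round(s_1, k_1) = 0x15
s_3 = Round(s_2, k_2) = 0x5B
s_4 = Round(s_3, k_3) = 0xBE
s_5 = Round(s_4, k_4) = 0xEA
s_6 = Round(s_5, k_5) = 0xA9

0xBE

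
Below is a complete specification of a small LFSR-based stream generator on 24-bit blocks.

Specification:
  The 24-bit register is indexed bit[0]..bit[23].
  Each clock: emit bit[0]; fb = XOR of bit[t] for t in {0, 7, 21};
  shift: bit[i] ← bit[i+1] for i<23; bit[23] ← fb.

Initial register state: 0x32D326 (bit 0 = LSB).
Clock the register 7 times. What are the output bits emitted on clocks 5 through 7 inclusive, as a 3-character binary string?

010

reg_0 = 0x32D326
clock 1: out=0, reg = 0x996993
clock 2: out=1, reg = 0x4CB4C9
clock 3: out=1, reg = 0x265A64
clock 4: out=0, reg = 0x932D32
clock 5: out=0, reg = 0x499699
clock 6: out=1, reg = 0x24CB4C
clock 7: out=0, reg = 0x9265A6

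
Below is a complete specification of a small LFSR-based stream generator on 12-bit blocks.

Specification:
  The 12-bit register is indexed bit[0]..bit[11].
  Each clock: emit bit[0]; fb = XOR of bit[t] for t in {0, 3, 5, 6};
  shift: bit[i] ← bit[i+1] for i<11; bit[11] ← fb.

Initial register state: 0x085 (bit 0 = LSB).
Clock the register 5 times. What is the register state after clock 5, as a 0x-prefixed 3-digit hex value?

reg_0 = 0x085
clock 1: out=1, reg = 0x842
clock 2: out=0, reg = 0xC21
clock 3: out=1, reg = 0x610
clock 4: out=0, reg = 0x308
clock 5: out=0, reg = 0x984

0x984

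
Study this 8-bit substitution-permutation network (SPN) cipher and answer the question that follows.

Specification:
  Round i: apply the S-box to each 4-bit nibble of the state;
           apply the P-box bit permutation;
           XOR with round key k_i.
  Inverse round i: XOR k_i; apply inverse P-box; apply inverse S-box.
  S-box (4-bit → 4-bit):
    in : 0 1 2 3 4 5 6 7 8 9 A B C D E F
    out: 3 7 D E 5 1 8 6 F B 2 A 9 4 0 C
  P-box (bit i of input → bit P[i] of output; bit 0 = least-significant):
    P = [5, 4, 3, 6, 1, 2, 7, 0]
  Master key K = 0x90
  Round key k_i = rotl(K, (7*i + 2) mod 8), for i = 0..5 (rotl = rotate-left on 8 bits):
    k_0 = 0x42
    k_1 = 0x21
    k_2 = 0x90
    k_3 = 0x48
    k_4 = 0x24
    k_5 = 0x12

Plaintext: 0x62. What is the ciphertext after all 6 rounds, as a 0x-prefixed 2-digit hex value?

0xA8

s_0 = plaintext = 0x62
s_1 = Round(s_0, k_0) = 0x2B
s_2 = Round(s_1, k_1) = 0xF2
s_3 = Round(s_2, k_2) = 0x79
s_4 = Round(s_3, k_3) = 0xBC
s_5 = Round(s_4, k_4) = 0x41
s_6 = Round(s_5, k_5) = 0xA8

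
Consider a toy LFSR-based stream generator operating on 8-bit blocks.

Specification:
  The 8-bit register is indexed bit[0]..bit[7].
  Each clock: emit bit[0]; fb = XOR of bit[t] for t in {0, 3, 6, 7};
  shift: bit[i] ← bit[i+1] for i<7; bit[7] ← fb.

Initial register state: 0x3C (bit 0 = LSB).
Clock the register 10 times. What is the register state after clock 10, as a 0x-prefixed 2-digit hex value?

0xA1

reg_0 = 0x3C
clock 1: out=0, reg = 0x9E
clock 2: out=0, reg = 0x4F
clock 3: out=1, reg = 0xA7
clock 4: out=1, reg = 0x53
clock 5: out=1, reg = 0x29
clock 6: out=1, reg = 0x14
clock 7: out=0, reg = 0x0A
clock 8: out=0, reg = 0x85
clock 9: out=1, reg = 0x42
clock 10: out=0, reg = 0xA1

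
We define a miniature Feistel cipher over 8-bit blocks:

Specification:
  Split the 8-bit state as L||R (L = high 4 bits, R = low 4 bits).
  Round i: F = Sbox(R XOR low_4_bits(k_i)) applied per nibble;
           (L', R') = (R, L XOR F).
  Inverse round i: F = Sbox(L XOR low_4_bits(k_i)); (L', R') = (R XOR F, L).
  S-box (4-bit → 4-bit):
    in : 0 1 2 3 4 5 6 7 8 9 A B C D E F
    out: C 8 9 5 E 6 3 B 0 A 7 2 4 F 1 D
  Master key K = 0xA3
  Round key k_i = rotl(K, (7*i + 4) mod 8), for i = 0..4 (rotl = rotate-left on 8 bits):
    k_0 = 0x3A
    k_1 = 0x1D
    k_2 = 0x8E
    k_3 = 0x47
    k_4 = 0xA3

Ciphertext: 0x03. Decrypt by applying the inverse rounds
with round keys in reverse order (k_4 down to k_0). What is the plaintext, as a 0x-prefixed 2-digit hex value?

0xC8

s_0 = ciphertext = 0x03
s_1 = InvRound(s_0, k_4) = 0x60
s_2 = InvRound(s_1, k_3) = 0x86
s_3 = InvRound(s_2, k_2) = 0x58
s_4 = InvRound(s_3, k_1) = 0x85
s_5 = InvRound(s_4, k_0) = 0xC8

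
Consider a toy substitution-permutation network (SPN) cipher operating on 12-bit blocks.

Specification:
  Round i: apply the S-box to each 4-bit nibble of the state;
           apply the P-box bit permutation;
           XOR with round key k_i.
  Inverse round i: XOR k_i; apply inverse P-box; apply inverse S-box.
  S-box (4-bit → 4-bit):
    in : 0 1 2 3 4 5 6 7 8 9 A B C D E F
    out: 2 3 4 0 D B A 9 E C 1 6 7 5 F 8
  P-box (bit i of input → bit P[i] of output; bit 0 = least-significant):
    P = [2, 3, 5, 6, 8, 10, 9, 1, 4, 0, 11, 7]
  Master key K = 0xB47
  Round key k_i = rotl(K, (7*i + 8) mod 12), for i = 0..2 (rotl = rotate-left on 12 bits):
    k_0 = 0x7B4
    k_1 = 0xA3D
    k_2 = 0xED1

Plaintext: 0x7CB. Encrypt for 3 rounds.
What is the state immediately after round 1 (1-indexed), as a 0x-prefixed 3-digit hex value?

s_0 = plaintext = 0x7CB
s_1 = Round(s_0, k_0) = 0x00C
s_2 = Round(s_1, k_1) = 0xE10
s_3 = Round(s_2, k_2) = 0x348

0x00C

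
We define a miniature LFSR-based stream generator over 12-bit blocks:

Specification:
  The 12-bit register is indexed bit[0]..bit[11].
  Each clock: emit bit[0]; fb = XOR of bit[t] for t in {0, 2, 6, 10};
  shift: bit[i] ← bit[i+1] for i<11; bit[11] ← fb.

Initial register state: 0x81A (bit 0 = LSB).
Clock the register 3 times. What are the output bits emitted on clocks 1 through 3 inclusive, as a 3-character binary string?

reg_0 = 0x81A
clock 1: out=0, reg = 0x40D
clock 2: out=1, reg = 0xA06
clock 3: out=0, reg = 0xD03

010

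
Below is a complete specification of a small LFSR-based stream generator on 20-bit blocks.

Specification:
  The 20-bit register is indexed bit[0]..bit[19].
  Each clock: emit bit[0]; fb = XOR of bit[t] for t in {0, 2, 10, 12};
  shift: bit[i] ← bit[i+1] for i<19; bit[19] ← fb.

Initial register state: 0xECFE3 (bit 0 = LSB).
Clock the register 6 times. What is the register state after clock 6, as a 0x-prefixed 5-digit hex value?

0x13B3F

reg_0 = 0xECFE3
clock 1: out=1, reg = 0x767F1
clock 2: out=1, reg = 0x3B3F8
clock 3: out=0, reg = 0x9D9FC
clock 4: out=0, reg = 0x4ECFE
clock 5: out=0, reg = 0x2767F
clock 6: out=1, reg = 0x13B3F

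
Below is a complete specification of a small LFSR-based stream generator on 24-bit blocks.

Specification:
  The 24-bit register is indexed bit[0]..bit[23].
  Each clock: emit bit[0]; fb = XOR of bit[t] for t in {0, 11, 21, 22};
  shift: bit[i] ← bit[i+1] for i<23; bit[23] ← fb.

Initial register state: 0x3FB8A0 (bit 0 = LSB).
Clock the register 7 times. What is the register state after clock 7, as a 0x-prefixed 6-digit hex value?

reg_0 = 0x3FB8A0
clock 1: out=0, reg = 0x1FDC50
clock 2: out=0, reg = 0x8FEE28
clock 3: out=0, reg = 0xC7F714
clock 4: out=0, reg = 0xE3FB8A
clock 5: out=0, reg = 0xF1FDC5
clock 6: out=1, reg = 0x78FEE2
clock 7: out=0, reg = 0xBC7F71

0xBC7F71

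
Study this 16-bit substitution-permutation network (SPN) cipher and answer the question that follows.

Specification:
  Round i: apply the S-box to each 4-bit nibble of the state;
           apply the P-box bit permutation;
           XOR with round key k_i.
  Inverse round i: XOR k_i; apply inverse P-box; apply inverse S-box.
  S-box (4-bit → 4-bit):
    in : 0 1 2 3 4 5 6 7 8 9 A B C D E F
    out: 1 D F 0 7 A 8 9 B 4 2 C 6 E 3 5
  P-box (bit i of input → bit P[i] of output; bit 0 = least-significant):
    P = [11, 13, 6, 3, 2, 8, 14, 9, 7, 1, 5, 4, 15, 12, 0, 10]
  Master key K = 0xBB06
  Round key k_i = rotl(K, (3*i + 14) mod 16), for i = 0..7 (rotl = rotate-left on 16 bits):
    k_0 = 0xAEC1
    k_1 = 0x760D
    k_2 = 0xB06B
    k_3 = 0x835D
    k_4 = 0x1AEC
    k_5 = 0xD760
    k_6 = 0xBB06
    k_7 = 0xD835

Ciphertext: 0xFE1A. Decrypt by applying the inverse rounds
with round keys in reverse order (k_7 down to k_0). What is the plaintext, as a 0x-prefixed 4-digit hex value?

s_0 = ciphertext = 0xFE1A
s_1 = InvRound(s_0, k_7) = 0xBC75
s_2 = InvRound(s_1, k_6) = 0xBD59
s_3 = InvRound(s_2, k_5) = 0x9BB8
s_4 = InvRound(s_3, k_4) = 0x06E9
s_5 = InvRound(s_4, k_3) = 0x71E3
s_6 = InvRound(s_5, k_2) = 0x00C6
s_7 = InvRound(s_6, k_1) = 0xDEBD
s_8 = InvRound(s_7, k_0) = 0xABFD

0xABFD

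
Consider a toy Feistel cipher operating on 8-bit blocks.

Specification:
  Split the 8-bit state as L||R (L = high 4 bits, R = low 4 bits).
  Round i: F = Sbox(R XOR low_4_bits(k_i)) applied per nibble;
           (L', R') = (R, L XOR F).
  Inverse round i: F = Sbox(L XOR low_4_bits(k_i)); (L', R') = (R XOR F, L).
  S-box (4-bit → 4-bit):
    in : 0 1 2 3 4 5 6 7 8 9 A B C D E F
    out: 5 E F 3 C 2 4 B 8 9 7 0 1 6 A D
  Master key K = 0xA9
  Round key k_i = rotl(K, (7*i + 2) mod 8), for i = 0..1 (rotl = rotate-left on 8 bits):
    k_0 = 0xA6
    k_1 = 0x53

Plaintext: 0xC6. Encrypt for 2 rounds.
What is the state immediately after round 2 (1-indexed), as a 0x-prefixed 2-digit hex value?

s_0 = plaintext = 0xC6
s_1 = Round(s_0, k_0) = 0x69
s_2 = Round(s_1, k_1) = 0x91

0x91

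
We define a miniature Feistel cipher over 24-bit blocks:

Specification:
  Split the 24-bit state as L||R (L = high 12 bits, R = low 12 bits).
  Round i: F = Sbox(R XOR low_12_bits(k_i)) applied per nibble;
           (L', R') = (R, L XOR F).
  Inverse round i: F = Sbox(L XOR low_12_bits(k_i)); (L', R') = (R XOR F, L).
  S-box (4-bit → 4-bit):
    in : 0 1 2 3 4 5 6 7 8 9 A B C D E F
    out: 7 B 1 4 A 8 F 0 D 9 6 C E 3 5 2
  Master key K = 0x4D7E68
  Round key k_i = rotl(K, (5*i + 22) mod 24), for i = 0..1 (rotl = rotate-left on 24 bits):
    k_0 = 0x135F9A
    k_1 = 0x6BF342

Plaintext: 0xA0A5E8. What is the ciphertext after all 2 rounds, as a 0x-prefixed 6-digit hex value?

s_0 = plaintext = 0xA0A5E8
s_1 = Round(s_0, k_0) = 0x5E8C0B
s_2 = Round(s_1, k_1) = 0xC0B741

0xC0B741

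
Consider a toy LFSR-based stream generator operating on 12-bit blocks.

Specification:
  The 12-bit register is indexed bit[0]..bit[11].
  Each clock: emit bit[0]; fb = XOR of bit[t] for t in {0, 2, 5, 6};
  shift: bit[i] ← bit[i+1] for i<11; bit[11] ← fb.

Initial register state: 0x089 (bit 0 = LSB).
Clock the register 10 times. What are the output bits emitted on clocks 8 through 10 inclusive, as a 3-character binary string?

100

reg_0 = 0x089
clock 1: out=1, reg = 0x844
clock 2: out=0, reg = 0x422
clock 3: out=0, reg = 0xA11
clock 4: out=1, reg = 0xD08
clock 5: out=0, reg = 0x684
clock 6: out=0, reg = 0xB42
clock 7: out=0, reg = 0xDA1
clock 8: out=1, reg = 0x6D0
clock 9: out=0, reg = 0xB68
clock 10: out=0, reg = 0x5B4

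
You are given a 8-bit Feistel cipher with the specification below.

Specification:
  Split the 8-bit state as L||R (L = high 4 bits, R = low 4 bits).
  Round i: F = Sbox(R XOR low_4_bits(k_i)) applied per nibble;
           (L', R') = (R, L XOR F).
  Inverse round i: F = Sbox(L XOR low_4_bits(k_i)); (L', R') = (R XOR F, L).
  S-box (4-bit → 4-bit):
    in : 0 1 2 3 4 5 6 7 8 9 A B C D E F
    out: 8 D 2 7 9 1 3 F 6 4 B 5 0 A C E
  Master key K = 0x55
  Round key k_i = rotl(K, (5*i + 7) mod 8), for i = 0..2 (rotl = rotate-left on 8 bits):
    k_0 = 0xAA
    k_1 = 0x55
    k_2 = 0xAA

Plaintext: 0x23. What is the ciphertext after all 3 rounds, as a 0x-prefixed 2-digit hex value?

s_0 = plaintext = 0x23
s_1 = Round(s_0, k_0) = 0x36
s_2 = Round(s_1, k_1) = 0x64
s_3 = Round(s_2, k_2) = 0x4A

0x4A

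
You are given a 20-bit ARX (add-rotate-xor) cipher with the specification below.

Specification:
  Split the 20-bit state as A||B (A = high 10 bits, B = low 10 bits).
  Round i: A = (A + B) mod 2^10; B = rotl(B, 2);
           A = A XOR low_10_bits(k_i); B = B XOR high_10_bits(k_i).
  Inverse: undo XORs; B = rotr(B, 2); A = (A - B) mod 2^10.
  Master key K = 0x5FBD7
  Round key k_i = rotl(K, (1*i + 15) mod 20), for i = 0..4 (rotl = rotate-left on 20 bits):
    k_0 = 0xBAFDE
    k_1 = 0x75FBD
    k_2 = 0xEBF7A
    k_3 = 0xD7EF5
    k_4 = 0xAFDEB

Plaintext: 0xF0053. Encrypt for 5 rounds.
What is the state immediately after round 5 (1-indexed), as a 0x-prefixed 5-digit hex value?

0x6130A

s_0 = plaintext = 0xF0053
s_1 = Round(s_0, k_0) = 0xF37A7
s_2 = Round(s_1, k_1) = 0x32748
s_3 = Round(s_2, k_2) = 0xDAE8C
s_4 = Round(s_3, k_3) = 0xC096D
s_5 = Round(s_4, k_4) = 0x6130A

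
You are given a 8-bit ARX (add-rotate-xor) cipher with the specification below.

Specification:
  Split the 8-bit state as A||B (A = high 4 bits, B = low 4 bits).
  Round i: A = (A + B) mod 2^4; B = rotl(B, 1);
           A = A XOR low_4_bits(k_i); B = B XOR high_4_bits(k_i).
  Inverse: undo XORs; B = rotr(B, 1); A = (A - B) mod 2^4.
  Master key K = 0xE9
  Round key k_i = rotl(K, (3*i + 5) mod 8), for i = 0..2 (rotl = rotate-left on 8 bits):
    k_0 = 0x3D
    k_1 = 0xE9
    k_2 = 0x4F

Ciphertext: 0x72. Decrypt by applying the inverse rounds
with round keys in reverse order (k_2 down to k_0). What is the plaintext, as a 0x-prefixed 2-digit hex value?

0x5E

s_0 = ciphertext = 0x72
s_1 = InvRound(s_0, k_2) = 0x53
s_2 = InvRound(s_1, k_1) = 0xEE
s_3 = InvRound(s_2, k_0) = 0x5E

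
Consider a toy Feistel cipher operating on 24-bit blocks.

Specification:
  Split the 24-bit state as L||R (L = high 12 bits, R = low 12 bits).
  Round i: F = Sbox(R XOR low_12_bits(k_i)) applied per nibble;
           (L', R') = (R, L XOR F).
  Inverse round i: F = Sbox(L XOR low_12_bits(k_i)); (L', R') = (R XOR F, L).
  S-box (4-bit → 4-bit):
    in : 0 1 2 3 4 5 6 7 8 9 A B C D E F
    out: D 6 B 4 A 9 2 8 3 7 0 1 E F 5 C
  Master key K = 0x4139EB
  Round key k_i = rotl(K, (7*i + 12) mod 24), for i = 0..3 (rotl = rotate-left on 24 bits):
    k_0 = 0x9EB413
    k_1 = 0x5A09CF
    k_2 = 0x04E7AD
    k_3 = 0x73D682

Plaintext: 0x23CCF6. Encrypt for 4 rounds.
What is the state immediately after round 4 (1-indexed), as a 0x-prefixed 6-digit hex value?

s_0 = plaintext = 0x23CCF6
s_1 = Round(s_0, k_0) = 0xCF6165
s_2 = Round(s_1, k_1) = 0x165FF6
s_3 = Round(s_2, k_2) = 0xFF62F4
s_4 = Round(s_3, k_3) = 0x2F4574

0x2F4574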